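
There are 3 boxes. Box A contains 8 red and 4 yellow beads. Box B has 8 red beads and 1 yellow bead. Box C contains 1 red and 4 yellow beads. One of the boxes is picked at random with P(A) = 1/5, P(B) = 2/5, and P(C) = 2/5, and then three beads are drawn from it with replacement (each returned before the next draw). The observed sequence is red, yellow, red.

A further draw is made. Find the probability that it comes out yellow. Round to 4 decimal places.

The likelihood of the observed sequence under each hypothesis: P(data | box A) = (8/12)(4/12)(8/12) = 0.14815; P(data | box B) = (8/9)(1/9)(8/9) = 0.087791; P(data | box C) = (1/5)(4/5)(1/5) = 0.032.
The prior-weighted likelihoods are 1/5 · 0.14815 = 0.02963, 2/5 · 0.087791 = 0.035117, 2/5 · 0.032 = 0.0128; with total 0.077546.
Dividing through by the total gives posterior P(box A | data) = 0.38209, P(box B | data) = 0.45285, P(box C | data) = 0.16506.
Averaging over the posterior, P(yellow next | data) = (1/3)(0.38209) + (1/9)(0.45285) + (4/5)(0.16506) = 0.30973.

0.3097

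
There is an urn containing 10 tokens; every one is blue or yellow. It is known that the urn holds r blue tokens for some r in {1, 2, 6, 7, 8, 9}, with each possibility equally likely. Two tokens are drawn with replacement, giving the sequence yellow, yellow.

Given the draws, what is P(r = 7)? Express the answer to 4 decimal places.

0.0514

For each hypothesis, P(data | H) works out to: P(data | r = 1) = (9/10)(9/10) = 81/100; P(data | r = 2) = (8/10)(8/10) = 16/25; P(data | r = 6) = (4/10)(4/10) = 4/25; P(data | r = 7) = (3/10)(3/10) = 9/100; P(data | r = 8) = (2/10)(2/10) = 1/25; P(data | r = 9) = (1/10)(1/10) = 1/100.
Multiplying each by its prior: 1/6 · 81/100 = 27/200, 1/6 · 16/25 = 8/75, 1/6 · 4/25 = 2/75, 1/6 · 9/100 = 3/200, 1/6 · 1/25 = 1/150, 1/6 · 1/100 = 1/600; these sum to 7/24.
By Bayes' rule, P(r = 7 | data) = (3/200) / (7/24) = 9/175.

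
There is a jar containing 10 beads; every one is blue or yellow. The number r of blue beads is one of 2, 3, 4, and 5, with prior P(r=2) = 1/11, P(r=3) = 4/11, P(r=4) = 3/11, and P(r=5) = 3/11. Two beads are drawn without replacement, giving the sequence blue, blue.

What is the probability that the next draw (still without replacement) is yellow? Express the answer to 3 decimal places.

For each hypothesis, P(data | H) works out to: P(data | r = 2) = (2/10)(1/9) = 1/45; P(data | r = 3) = (3/10)(2/9) = 1/15; P(data | r = 4) = (4/10)(3/9) = 2/15; P(data | r = 5) = (5/10)(4/9) = 2/9.
The prior-weighted likelihoods are 1/11 · 1/45 = 1/495, 4/11 · 1/15 = 4/165, 3/11 · 2/15 = 2/55, 3/11 · 2/9 = 2/33; with total 61/495.
Dividing through by the total gives posterior P(r = 2 | data) = 1/61, P(r = 3 | data) = 12/61, P(r = 4 | data) = 18/61, P(r = 5 | data) = 30/61.
Averaging over the posterior, P(yellow next | data) = (1)(1/61) + (7/8)(12/61) + (3/4)(18/61) + (5/8)(30/61) = 175/244.

0.717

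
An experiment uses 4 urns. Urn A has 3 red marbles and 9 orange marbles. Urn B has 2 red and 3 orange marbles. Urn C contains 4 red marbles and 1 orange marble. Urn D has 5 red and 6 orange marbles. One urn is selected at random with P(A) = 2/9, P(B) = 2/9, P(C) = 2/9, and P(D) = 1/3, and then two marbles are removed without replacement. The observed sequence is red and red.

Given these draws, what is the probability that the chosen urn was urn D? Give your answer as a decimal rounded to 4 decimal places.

The likelihood of the observed sequence under each hypothesis: P(data | urn A) = (3/12)(2/11) = 1/22; P(data | urn B) = (2/5)(1/4) = 1/10; P(data | urn C) = (4/5)(3/4) = 3/5; P(data | urn D) = (5/11)(4/10) = 2/11.
The prior-weighted likelihoods are 2/9 · 1/22 = 1/99, 2/9 · 1/10 = 1/45, 2/9 · 3/5 = 2/15, 1/3 · 2/11 = 2/33; summing to 112/495.
So P(urn D | data) = (2/33) / (112/495) = 15/56.

0.2679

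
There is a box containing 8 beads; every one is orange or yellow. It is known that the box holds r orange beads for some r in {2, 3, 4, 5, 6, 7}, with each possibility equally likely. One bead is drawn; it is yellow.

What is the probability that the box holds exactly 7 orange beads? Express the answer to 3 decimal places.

0.048

Under each hypothesis, the probability of this draw is: P(data | r = 2) = (6/8) = 3/4; P(data | r = 3) = (5/8) = 5/8; P(data | r = 4) = (4/8) = 1/2; P(data | r = 5) = (3/8) = 3/8; P(data | r = 6) = (2/8) = 1/4; P(data | r = 7) = (1/8) = 1/8.
The prior-weighted likelihoods are 1/6 · 3/4 = 1/8, 1/6 · 5/8 = 5/48, 1/6 · 1/2 = 1/12, 1/6 · 3/8 = 1/16, 1/6 · 1/4 = 1/24, 1/6 · 1/8 = 1/48; with total 7/16.
By Bayes' rule, P(r = 7 | data) = (1/48) / (7/16) = 1/21.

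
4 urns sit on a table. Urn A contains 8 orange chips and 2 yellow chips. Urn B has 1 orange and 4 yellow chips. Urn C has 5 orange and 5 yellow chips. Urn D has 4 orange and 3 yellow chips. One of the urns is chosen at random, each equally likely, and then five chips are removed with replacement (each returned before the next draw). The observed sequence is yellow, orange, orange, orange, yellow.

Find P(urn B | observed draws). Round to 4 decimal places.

0.0562

Compute the likelihood of the observed sequence for each case: P(data | urn A) = (2/10)(8/10)(8/10)(8/10)(2/10) = 0.02048; P(data | urn B) = (4/5)(1/5)(1/5)(1/5)(4/5) = 0.00512; P(data | urn C) = (5/10)(5/10)(5/10)(5/10)(5/10) = 0.03125; P(data | urn D) = (3/7)(4/7)(4/7)(4/7)(3/7) = 0.034271.
Multiplying each by its prior: 1/4 · 0.02048 = 0.00512, 1/4 · 0.00512 = 0.00128, 1/4 · 0.03125 = 0.0078125, 1/4 · 0.034271 = 0.0085679; summing to 0.02278.
So P(urn B | data) = (0.00128) / (0.02278) = 0.056189.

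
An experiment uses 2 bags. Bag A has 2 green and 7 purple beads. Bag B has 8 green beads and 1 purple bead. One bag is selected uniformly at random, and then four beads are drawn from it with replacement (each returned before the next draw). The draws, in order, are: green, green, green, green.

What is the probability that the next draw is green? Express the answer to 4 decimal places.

0.8863

The likelihood of the observed sequence under each hypothesis: P(data | bag A) = (2/9)(2/9)(2/9)(2/9) = 0.0024387; P(data | bag B) = (8/9)(8/9)(8/9)(8/9) = 0.6243.
Weighting by the prior gives 1/2 · 0.0024387 = 0.0012193, 1/2 · 0.6243 = 0.31215; these sum to 0.31337.
Dividing through by the total gives posterior P(bag A | data) = 0.0038911, P(bag B | data) = 0.99611.
The predictive probability is P(green next | data) = (2/9)(0.0038911) + (8/9)(0.99611) = 0.88629.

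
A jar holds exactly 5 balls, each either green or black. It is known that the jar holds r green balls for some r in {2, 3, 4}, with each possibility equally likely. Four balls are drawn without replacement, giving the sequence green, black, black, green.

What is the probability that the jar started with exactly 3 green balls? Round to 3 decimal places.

For each hypothesis, P(data | H) works out to: P(data | r = 2) = (2/5)(3/4)(2/3)(1/2) = 1/10; P(data | r = 3) = (3/5)(2/4)(1/3)(2/2) = 1/10; P(data | r = 4) = (4/5)(1/4)(0/3) = 0.
The prior-weighted likelihoods are 1/3 · 1/10 = 1/30, 1/3 · 1/10 = 1/30, 1/3 · 0 = 0; summing to 1/15.
By Bayes' rule, P(r = 3 | data) = (1/30) / (1/15) = 1/2.

0.500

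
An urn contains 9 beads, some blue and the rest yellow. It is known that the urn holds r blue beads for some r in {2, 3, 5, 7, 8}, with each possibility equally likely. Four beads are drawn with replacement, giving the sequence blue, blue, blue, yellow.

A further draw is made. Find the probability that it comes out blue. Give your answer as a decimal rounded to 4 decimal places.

0.6957

Compute the likelihood of the observed sequence for each case: P(data | r = 2) = (2/9)(2/9)(2/9)(7/9) = 0.0085353; P(data | r = 3) = (3/9)(3/9)(3/9)(6/9) = 0.024691; P(data | r = 5) = (5/9)(5/9)(5/9)(4/9) = 0.076208; P(data | r = 7) = (7/9)(7/9)(7/9)(2/9) = 0.10456; P(data | r = 8) = (8/9)(8/9)(8/9)(1/9) = 0.078037.
Multiplying each by its prior: 1/5 · 0.0085353 = 0.0017071, 1/5 · 0.024691 = 0.0049383, 1/5 · 0.076208 = 0.015242, 1/5 · 0.10456 = 0.020911, 1/5 · 0.078037 = 0.015607; summing to 0.058406.
The posterior is then P(r = 2 | data) = 0.029228, P(r = 3 | data) = 0.084551, P(r = 5 | data) = 0.26096, P(r = 7 | data) = 0.35804, P(r = 8 | data) = 0.26722.
So P(blue next | data) = Σ P(blue next | H) P(H | data) = (2/9)(0.029228) + (1/3)(0.084551) + (5/9)(0.26096) + (7/9)(0.35804) + (8/9)(0.26722) = 0.69566.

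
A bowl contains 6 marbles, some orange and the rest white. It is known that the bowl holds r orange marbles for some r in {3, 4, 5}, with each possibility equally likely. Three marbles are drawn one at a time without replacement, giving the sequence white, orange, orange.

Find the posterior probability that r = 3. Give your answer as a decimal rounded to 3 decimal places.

The likelihood of the observed sequence under each hypothesis: P(data | r = 3) = (3/6)(3/5)(2/4) = 3/20; P(data | r = 4) = (2/6)(4/5)(3/4) = 1/5; P(data | r = 5) = (1/6)(5/5)(4/4) = 1/6.
Multiplying each by its prior: 1/3 · 3/20 = 1/20, 1/3 · 1/5 = 1/15, 1/3 · 1/6 = 1/18; with total 31/180.
Hence P(r = 3 | data) = (1/20) / (31/180) = 9/31.

0.290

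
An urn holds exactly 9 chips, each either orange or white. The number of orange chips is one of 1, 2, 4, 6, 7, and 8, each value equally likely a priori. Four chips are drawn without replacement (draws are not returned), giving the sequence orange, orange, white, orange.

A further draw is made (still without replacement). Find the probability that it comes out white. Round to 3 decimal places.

Under each hypothesis, the probability of the observed sequence is: P(data | r = 1) = (1/9)(0/8) = 0; P(data | r = 2) = (2/9)(1/8)(7/7)(0/6) = 0; P(data | r = 4) = (4/9)(3/8)(5/7)(2/6) = 0.039683; P(data | r = 6) = (6/9)(5/8)(3/7)(4/6) = 0.11905; P(data | r = 7) = (7/9)(6/8)(2/7)(5/6) = 0.13889; P(data | r = 8) = (8/9)(7/8)(1/7)(6/6) = 0.11111.
Multiplying each by its prior: 1/6 · 0 = 0, 1/6 · 0 = 0, 1/6 · 0.039683 = 0.0066138, 1/6 · 0.11905 = 0.019841, 1/6 · 0.13889 = 0.023148, 1/6 · 0.11111 = 0.018519; with total 0.068122.
The posterior is then P(r = 1 | data) = 0, P(r = 2 | data) = 0, P(r = 4 | data) = 0.097087, P(r = 6 | data) = 0.29126, P(r = 7 | data) = 0.33981, P(r = 8 | data) = 0.27184.
Averaging over the posterior, P(white next | data) = (4/5)(0.097087) + (2/5)(0.29126) + (1/5)(0.33981) + (0)(0.27184) = 0.26214.

0.262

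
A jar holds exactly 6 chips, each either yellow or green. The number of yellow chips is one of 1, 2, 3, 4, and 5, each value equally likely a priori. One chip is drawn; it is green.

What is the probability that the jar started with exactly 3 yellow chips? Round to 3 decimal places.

0.200

For each hypothesis, P(data | H) works out to: P(data | r = 1) = (5/6) = 5/6; P(data | r = 2) = (4/6) = 2/3; P(data | r = 3) = (3/6) = 1/2; P(data | r = 4) = (2/6) = 1/3; P(data | r = 5) = (1/6) = 1/6.
The prior-weighted likelihoods are 1/5 · 5/6 = 1/6, 1/5 · 2/3 = 2/15, 1/5 · 1/2 = 1/10, 1/5 · 1/3 = 1/15, 1/5 · 1/6 = 1/30; with total 1/2.
Therefore the posterior P(r = 3 | data) = (1/10) / (1/2) = 1/5.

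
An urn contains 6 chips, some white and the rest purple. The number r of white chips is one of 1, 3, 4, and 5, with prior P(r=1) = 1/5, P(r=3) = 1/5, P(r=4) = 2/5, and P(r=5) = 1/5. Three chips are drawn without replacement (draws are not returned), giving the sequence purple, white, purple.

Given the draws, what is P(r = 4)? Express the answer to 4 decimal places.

0.2963

For each hypothesis, P(data | H) works out to: P(data | r = 1) = (5/6)(1/5)(4/4) = 1/6; P(data | r = 3) = (3/6)(3/5)(2/4) = 3/20; P(data | r = 4) = (2/6)(4/5)(1/4) = 1/15; P(data | r = 5) = (1/6)(5/5)(0/4) = 0.
Weighting by the prior gives 1/5 · 1/6 = 1/30, 1/5 · 3/20 = 3/100, 2/5 · 1/15 = 2/75, 1/5 · 0 = 0; with total 9/100.
Hence P(r = 4 | data) = (2/75) / (9/100) = 8/27.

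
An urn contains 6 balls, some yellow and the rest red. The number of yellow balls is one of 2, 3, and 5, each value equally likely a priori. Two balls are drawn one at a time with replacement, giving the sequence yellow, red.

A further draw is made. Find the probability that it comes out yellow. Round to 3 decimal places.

0.515

Compute the likelihood of the observed sequence for each case: P(data | r = 2) = (2/6)(4/6) = 2/9; P(data | r = 3) = (3/6)(3/6) = 1/4; P(data | r = 5) = (5/6)(1/6) = 5/36.
Multiplying each by its prior: 1/3 · 2/9 = 2/27, 1/3 · 1/4 = 1/12, 1/3 · 5/36 = 5/108; with total 11/54.
Normalising, the posterior is P(r = 2 | data) = 4/11, P(r = 3 | data) = 9/22, P(r = 5 | data) = 5/22.
Averaging over the posterior, P(yellow next | data) = (1/3)(4/11) + (1/2)(9/22) + (5/6)(5/22) = 17/33.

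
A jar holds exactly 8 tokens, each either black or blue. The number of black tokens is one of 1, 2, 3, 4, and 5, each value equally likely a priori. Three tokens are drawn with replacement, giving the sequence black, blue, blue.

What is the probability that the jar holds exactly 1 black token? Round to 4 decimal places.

0.1607

Compute the likelihood of the observed sequence for each case: P(data | r = 1) = (1/8)(7/8)(7/8) = 0.095703; P(data | r = 2) = (2/8)(6/8)(6/8) = 0.14062; P(data | r = 3) = (3/8)(5/8)(5/8) = 0.14648; P(data | r = 4) = (4/8)(4/8)(4/8) = 0.125; P(data | r = 5) = (5/8)(3/8)(3/8) = 0.087891.
Weighting by the prior gives 1/5 · 0.095703 = 0.019141, 1/5 · 0.14062 = 0.028125, 1/5 · 0.14648 = 0.029297, 1/5 · 0.125 = 0.025, 1/5 · 0.087891 = 0.017578; with total 0.11914.
So P(r = 1 | data) = (0.019141) / (0.11914) = 0.16066.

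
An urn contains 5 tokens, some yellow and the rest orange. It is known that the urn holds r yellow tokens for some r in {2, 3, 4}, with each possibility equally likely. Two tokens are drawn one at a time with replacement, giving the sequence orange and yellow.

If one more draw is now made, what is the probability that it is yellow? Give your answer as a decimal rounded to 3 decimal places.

0.575

Compute the likelihood of the observed sequence for each case: P(data | r = 2) = (3/5)(2/5) = 6/25; P(data | r = 3) = (2/5)(3/5) = 6/25; P(data | r = 4) = (1/5)(4/5) = 4/25.
The prior-weighted likelihoods are 1/3 · 6/25 = 2/25, 1/3 · 6/25 = 2/25, 1/3 · 4/25 = 4/75; with total 16/75.
Normalising, the posterior is P(r = 2 | data) = 3/8, P(r = 3 | data) = 3/8, P(r = 4 | data) = 1/4.
Averaging over the posterior, P(yellow next | data) = (2/5)(3/8) + (3/5)(3/8) + (4/5)(1/4) = 23/40.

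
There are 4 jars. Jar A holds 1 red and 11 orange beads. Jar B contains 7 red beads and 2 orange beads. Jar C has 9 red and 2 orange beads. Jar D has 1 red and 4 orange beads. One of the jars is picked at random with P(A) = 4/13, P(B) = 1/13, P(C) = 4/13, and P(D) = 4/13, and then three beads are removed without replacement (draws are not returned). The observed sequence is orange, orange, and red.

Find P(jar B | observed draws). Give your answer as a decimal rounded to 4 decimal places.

Compute the likelihood of the observed sequence for each case: P(data | jar A) = (11/12)(10/11)(1/10) = 0.083333; P(data | jar B) = (2/9)(1/8)(7/7) = 0.027778; P(data | jar C) = (2/11)(1/10)(9/9) = 0.018182; P(data | jar D) = (4/5)(3/4)(1/3) = 0.2.
The prior-weighted likelihoods are 4/13 · 0.083333 = 0.025641, 1/13 · 0.027778 = 0.0021368, 4/13 · 0.018182 = 0.0055944, 4/13 · 0.2 = 0.061538; summing to 0.094911.
By Bayes' rule, P(jar B | data) = (0.0021368) / (0.094911) = 0.022513.

0.0225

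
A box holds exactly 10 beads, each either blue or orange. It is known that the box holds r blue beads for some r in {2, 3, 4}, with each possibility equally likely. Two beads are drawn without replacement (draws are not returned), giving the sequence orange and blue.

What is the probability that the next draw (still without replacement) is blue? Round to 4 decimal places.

Under each hypothesis, the probability of the observed sequence is: P(data | r = 2) = (8/10)(2/9) = 8/45; P(data | r = 3) = (7/10)(3/9) = 7/30; P(data | r = 4) = (6/10)(4/9) = 4/15.
Weighting by the prior gives 1/3 · 8/45 = 8/135, 1/3 · 7/30 = 7/90, 1/3 · 4/15 = 4/45; with total 61/270.
Normalising, the posterior is P(r = 2 | data) = 16/61, P(r = 3 | data) = 21/61, P(r = 4 | data) = 24/61.
So P(blue next | data) = Σ P(blue next | H) P(H | data) = (1/8)(16/61) + (1/4)(21/61) + (3/8)(24/61) = 65/244.

0.2664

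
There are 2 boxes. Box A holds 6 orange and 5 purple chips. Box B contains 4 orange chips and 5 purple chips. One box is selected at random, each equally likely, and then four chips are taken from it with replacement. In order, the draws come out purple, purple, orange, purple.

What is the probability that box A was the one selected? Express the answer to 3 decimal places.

0.402

The likelihood of the observed sequence under each hypothesis: P(data | box A) = (5/11)(5/11)(6/11)(5/11) = 0.051226; P(data | box B) = (5/9)(5/9)(4/9)(5/9) = 0.076208.
Multiplying each by its prior: 1/2 · 0.051226 = 0.025613, 1/2 · 0.076208 = 0.038104; with total 0.063717.
By Bayes' rule, P(box A | data) = (0.025613) / (0.063717) = 0.40198.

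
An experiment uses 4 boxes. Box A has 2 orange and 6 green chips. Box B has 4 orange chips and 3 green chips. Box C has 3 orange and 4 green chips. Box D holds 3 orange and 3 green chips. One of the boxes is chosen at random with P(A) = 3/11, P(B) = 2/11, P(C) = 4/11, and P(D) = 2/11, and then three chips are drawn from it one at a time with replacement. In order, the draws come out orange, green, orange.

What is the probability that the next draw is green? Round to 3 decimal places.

Under each hypothesis, the probability of the observed sequence is: P(data | box A) = (2/8)(6/8)(2/8) = 0.046875; P(data | box B) = (4/7)(3/7)(4/7) = 0.13994; P(data | box C) = (3/7)(4/7)(3/7) = 0.10496; P(data | box D) = (3/6)(3/6)(3/6) = 0.125.
Weighting by the prior gives 3/11 · 0.046875 = 0.012784, 2/11 · 0.13994 = 0.025444, 4/11 · 0.10496 = 0.038166, 2/11 · 0.125 = 0.022727; these sum to 0.099121.
The posterior is then P(box A | data) = 0.12897, P(box B | data) = 0.2567, P(box C | data) = 0.38504, P(box D | data) = 0.22929.
So P(green next | data) = Σ P(green next | H) P(H | data) = (3/4)(0.12897) + (3/7)(0.2567) + (4/7)(0.38504) + (1/2)(0.22929) = 0.54141.

0.541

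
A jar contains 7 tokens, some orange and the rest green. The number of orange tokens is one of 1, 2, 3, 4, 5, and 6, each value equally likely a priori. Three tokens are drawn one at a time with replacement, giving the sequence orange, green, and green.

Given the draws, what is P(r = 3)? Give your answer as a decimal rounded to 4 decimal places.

0.2449

Under each hypothesis, the probability of the observed sequence is: P(data | r = 1) = (1/7)(6/7)(6/7) = 0.10496; P(data | r = 2) = (2/7)(5/7)(5/7) = 0.14577; P(data | r = 3) = (3/7)(4/7)(4/7) = 0.13994; P(data | r = 4) = (4/7)(3/7)(3/7) = 0.10496; P(data | r = 5) = (5/7)(2/7)(2/7) = 0.058309; P(data | r = 6) = (6/7)(1/7)(1/7) = 0.017493.
Multiplying each by its prior: 1/6 · 0.10496 = 0.017493, 1/6 · 0.14577 = 0.024295, 1/6 · 0.13994 = 0.023324, 1/6 · 0.10496 = 0.017493, 1/6 · 0.058309 = 0.0097182, 1/6 · 0.017493 = 0.0029155; these sum to 0.095238.
Therefore the posterior P(r = 3 | data) = (0.023324) / (0.095238) = 0.2449.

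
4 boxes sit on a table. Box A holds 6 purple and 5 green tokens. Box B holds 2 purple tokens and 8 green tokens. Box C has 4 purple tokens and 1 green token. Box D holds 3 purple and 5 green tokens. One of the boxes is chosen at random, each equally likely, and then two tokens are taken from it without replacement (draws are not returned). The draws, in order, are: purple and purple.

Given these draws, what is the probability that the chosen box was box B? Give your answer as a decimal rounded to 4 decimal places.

Under each hypothesis, the probability of the observed sequence is: P(data | box A) = (6/11)(5/10) = 0.27273; P(data | box B) = (2/10)(1/9) = 0.022222; P(data | box C) = (4/5)(3/4) = 0.6; P(data | box D) = (3/8)(2/7) = 0.10714.
Multiplying each by its prior: 1/4 · 0.27273 = 0.068182, 1/4 · 0.022222 = 0.0055556, 1/4 · 0.6 = 0.15, 1/4 · 0.10714 = 0.026786; summing to 0.25052.
By Bayes' rule, P(box B | data) = (0.0055556) / (0.25052) = 0.022176.

0.0222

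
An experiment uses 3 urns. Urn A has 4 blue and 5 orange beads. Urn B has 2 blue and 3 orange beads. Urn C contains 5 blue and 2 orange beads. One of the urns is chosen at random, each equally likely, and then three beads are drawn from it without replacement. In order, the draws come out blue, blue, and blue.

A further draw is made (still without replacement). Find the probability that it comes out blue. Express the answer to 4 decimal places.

The likelihood of the observed sequence under each hypothesis: P(data | urn A) = (4/9)(3/8)(2/7) = 1/21; P(data | urn B) = (2/5)(1/4)(0/3) = 0; P(data | urn C) = (5/7)(4/6)(3/5) = 2/7.
The prior-weighted likelihoods are 1/3 · 1/21 = 1/63, 1/3 · 0 = 0, 1/3 · 2/7 = 2/21; summing to 1/9.
The posterior is then P(urn A | data) = 1/7, P(urn B | data) = 0, P(urn C | data) = 6/7.
The predictive probability is P(blue next | data) = (1/6)(1/7) + (1/2)(6/7) = 19/42.

0.4524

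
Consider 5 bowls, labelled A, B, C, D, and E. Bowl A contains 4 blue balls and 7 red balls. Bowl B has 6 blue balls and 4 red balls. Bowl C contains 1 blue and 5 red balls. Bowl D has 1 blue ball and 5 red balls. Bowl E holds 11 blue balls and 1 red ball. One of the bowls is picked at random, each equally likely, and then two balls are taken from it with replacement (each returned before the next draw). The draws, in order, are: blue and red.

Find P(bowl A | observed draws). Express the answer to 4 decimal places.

Compute the likelihood of the observed sequence for each case: P(data | bowl A) = (4/11)(7/11) = 0.2314; P(data | bowl B) = (6/10)(4/10) = 0.24; P(data | bowl C) = (1/6)(5/6) = 0.13889; P(data | bowl D) = (1/6)(5/6) = 0.13889; P(data | bowl E) = (11/12)(1/12) = 0.076389.
Multiplying each by its prior: 1/5 · 0.2314 = 0.046281, 1/5 · 0.24 = 0.048, 1/5 · 0.13889 = 0.027778, 1/5 · 0.13889 = 0.027778, 1/5 · 0.076389 = 0.015278; these sum to 0.16511.
Therefore the posterior P(bowl A | data) = (0.046281) / (0.16511) = 0.2803.

0.2803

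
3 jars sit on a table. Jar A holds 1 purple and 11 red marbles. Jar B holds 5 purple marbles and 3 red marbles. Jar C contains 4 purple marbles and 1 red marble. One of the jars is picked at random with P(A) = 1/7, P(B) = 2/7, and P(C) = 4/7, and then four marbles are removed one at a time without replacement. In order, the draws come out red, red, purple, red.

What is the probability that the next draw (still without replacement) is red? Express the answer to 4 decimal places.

0.7000

For each hypothesis, P(data | H) works out to: P(data | jar A) = (11/12)(10/11)(1/10)(9/9) = 1/12; P(data | jar B) = (3/8)(2/7)(5/6)(1/5) = 1/56; P(data | jar C) = (1/5)(0/4) = 0.
The prior-weighted likelihoods are 1/7 · 1/12 = 1/84, 2/7 · 1/56 = 1/196, 4/7 · 0 = 0; these sum to 5/294.
Dividing through by the total gives posterior P(jar A | data) = 7/10, P(jar B | data) = 3/10, P(jar C | data) = 0.
Averaging over the posterior, P(red next | data) = (1)(7/10) + (0)(3/10) = 7/10.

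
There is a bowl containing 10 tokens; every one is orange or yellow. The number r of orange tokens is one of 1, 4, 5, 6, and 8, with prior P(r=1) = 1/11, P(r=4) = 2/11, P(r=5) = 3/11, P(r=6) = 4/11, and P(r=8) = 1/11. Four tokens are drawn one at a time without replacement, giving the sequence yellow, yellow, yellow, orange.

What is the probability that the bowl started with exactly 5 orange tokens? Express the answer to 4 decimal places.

0.3061

Under each hypothesis, the probability of the observed sequence is: P(data | r = 1) = (9/10)(8/9)(7/8)(1/7) = 1/10; P(data | r = 4) = (6/10)(5/9)(4/8)(4/7) = 2/21; P(data | r = 5) = (5/10)(4/9)(3/8)(5/7) = 5/84; P(data | r = 6) = (4/10)(3/9)(2/8)(6/7) = 1/35; P(data | r = 8) = (2/10)(1/9)(0/8) = 0.
Weighting by the prior gives 1/11 · 1/10 = 1/110, 2/11 · 2/21 = 4/231, 3/11 · 5/84 = 5/308, 4/11 · 1/35 = 4/385, 1/11 · 0 = 0; summing to 7/132.
Hence P(r = 5 | data) = (5/308) / (7/132) = 15/49.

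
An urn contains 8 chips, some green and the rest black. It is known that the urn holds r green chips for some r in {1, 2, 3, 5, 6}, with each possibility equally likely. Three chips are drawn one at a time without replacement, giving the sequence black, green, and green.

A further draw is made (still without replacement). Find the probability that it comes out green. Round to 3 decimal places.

The likelihood of the observed sequence under each hypothesis: P(data | r = 1) = (7/8)(1/7)(0/6) = 0; P(data | r = 2) = (6/8)(2/7)(1/6) = 1/28; P(data | r = 3) = (5/8)(3/7)(2/6) = 5/56; P(data | r = 5) = (3/8)(5/7)(4/6) = 5/28; P(data | r = 6) = (2/8)(6/7)(5/6) = 5/28.
The prior-weighted likelihoods are 1/5 · 0 = 0, 1/5 · 1/28 = 1/140, 1/5 · 5/56 = 1/56, 1/5 · 5/28 = 1/28, 1/5 · 5/28 = 1/28; summing to 27/280.
Normalising, the posterior is P(r = 1 | data) = 0, P(r = 2 | data) = 2/27, P(r = 3 | data) = 5/27, P(r = 5 | data) = 10/27, P(r = 6 | data) = 10/27.
So P(green next | data) = Σ P(green next | H) P(H | data) = (0)(2/27) + (1/5)(5/27) + (3/5)(10/27) + (4/5)(10/27) = 5/9.

0.556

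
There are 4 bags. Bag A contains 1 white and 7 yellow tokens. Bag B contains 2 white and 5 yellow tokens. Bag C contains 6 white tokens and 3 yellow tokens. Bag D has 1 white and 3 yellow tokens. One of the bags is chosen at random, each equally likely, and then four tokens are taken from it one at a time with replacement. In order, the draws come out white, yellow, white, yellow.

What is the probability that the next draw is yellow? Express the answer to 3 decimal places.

0.601

The likelihood of the observed sequence under each hypothesis: P(data | bag A) = (1/8)(7/8)(1/8)(7/8) = 0.011963; P(data | bag B) = (2/7)(5/7)(2/7)(5/7) = 0.041649; P(data | bag C) = (6/9)(3/9)(6/9)(3/9) = 0.049383; P(data | bag D) = (1/4)(3/4)(1/4)(3/4) = 0.035156.
Weighting by the prior gives 1/4 · 0.011963 = 0.0029907, 1/4 · 0.041649 = 0.010412, 1/4 · 0.049383 = 0.012346, 1/4 · 0.035156 = 0.0087891; these sum to 0.034538.
The posterior is then P(bag A | data) = 0.086593, P(bag B | data) = 0.30148, P(bag C | data) = 0.35745, P(bag D | data) = 0.25448.
The predictive probability is P(yellow next | data) = (7/8)(0.086593) + (5/7)(0.30148) + (1/3)(0.35745) + (3/4)(0.25448) = 0.60112.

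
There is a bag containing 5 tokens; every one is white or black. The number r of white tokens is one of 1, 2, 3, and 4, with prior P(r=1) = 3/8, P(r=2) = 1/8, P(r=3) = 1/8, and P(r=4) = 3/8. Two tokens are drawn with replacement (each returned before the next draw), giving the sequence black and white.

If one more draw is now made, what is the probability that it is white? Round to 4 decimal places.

0.5000

For each hypothesis, P(data | H) works out to: P(data | r = 1) = (4/5)(1/5) = 4/25; P(data | r = 2) = (3/5)(2/5) = 6/25; P(data | r = 3) = (2/5)(3/5) = 6/25; P(data | r = 4) = (1/5)(4/5) = 4/25.
The prior-weighted likelihoods are 3/8 · 4/25 = 3/50, 1/8 · 6/25 = 3/100, 1/8 · 6/25 = 3/100, 3/8 · 4/25 = 3/50; these sum to 9/50.
Normalising, the posterior is P(r = 1 | data) = 1/3, P(r = 2 | data) = 1/6, P(r = 3 | data) = 1/6, P(r = 4 | data) = 1/3.
Averaging over the posterior, P(white next | data) = (1/5)(1/3) + (2/5)(1/6) + (3/5)(1/6) + (4/5)(1/3) = 1/2.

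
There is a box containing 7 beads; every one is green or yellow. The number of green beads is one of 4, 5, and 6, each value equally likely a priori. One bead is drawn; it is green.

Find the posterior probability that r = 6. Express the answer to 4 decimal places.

For each hypothesis, P(data | H) works out to: P(data | r = 4) = (4/7) = 4/7; P(data | r = 5) = (5/7) = 5/7; P(data | r = 6) = (6/7) = 6/7.
The prior-weighted likelihoods are 1/3 · 4/7 = 4/21, 1/3 · 5/7 = 5/21, 1/3 · 6/7 = 2/7; with total 5/7.
By Bayes' rule, P(r = 6 | data) = (2/7) / (5/7) = 2/5.

0.4000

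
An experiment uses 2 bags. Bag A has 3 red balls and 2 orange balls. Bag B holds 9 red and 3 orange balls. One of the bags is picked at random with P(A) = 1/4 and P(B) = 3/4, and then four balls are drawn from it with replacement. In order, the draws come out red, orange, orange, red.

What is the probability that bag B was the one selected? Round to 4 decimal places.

0.6468

Compute the likelihood of the observed sequence for each case: P(data | bag A) = (3/5)(2/5)(2/5)(3/5) = 0.0576; P(data | bag B) = (9/12)(3/12)(3/12)(9/12) = 0.035156.
Multiplying each by its prior: 1/4 · 0.0576 = 0.0144, 3/4 · 0.035156 = 0.026367; summing to 0.040767.
Therefore the posterior P(bag B | data) = (0.026367) / (0.040767) = 0.64677.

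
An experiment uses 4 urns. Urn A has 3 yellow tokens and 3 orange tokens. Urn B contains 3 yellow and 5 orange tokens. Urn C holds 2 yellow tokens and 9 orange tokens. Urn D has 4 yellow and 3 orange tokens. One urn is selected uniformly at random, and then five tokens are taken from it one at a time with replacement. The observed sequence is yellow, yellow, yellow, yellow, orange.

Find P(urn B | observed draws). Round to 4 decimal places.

0.1370

Compute the likelihood of the observed sequence for each case: P(data | urn A) = (3/6)(3/6)(3/6)(3/6)(3/6) = 0.03125; P(data | urn B) = (3/8)(3/8)(3/8)(3/8)(5/8) = 0.01236; P(data | urn C) = (2/11)(2/11)(2/11)(2/11)(9/11) = 0.00089413; P(data | urn D) = (4/7)(4/7)(4/7)(4/7)(3/7) = 0.045695.
Multiplying each by its prior: 1/4 · 0.03125 = 0.0078125, 1/4 · 0.01236 = 0.0030899, 1/4 · 0.00089413 = 0.00022353, 1/4 · 0.045695 = 0.011424; with total 0.02255.
By Bayes' rule, P(urn B | data) = (0.0030899) / (0.02255) = 0.13703.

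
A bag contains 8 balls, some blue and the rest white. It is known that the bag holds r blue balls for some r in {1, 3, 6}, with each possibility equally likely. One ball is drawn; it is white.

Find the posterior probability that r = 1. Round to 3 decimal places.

0.500

For each hypothesis, P(data | H) works out to: P(data | r = 1) = (7/8) = 7/8; P(data | r = 3) = (5/8) = 5/8; P(data | r = 6) = (2/8) = 1/4.
Weighting by the prior gives 1/3 · 7/8 = 7/24, 1/3 · 5/8 = 5/24, 1/3 · 1/4 = 1/12; summing to 7/12.
Hence P(r = 1 | data) = (7/24) / (7/12) = 1/2.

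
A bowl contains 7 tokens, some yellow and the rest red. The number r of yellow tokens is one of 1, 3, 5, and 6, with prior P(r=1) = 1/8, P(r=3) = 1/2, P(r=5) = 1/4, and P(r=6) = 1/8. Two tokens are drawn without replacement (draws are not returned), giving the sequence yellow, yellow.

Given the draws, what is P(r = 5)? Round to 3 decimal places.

For each hypothesis, P(data | H) works out to: P(data | r = 1) = (1/7)(0/6) = 0; P(data | r = 3) = (3/7)(2/6) = 1/7; P(data | r = 5) = (5/7)(4/6) = 10/21; P(data | r = 6) = (6/7)(5/6) = 5/7.
Multiplying each by its prior: 1/8 · 0 = 0, 1/2 · 1/7 = 1/14, 1/4 · 10/21 = 5/42, 1/8 · 5/7 = 5/56; summing to 47/168.
Therefore the posterior P(r = 5 | data) = (5/42) / (47/168) = 20/47.

0.426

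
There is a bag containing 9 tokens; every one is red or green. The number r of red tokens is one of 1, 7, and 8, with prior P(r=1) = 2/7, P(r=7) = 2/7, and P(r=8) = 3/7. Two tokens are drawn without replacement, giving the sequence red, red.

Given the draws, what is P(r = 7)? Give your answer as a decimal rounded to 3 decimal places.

The likelihood of the observed sequence under each hypothesis: P(data | r = 1) = (1/9)(0/8) = 0; P(data | r = 7) = (7/9)(6/8) = 7/12; P(data | r = 8) = (8/9)(7/8) = 7/9.
Multiplying each by its prior: 2/7 · 0 = 0, 2/7 · 7/12 = 1/6, 3/7 · 7/9 = 1/3; with total 1/2.
So P(r = 7 | data) = (1/6) / (1/2) = 1/3.

0.333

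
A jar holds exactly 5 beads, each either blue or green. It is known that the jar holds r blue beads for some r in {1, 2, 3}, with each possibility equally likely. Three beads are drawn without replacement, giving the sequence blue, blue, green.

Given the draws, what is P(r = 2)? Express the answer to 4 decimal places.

0.3333

The likelihood of the observed sequence under each hypothesis: P(data | r = 1) = (1/5)(0/4) = 0; P(data | r = 2) = (2/5)(1/4)(3/3) = 1/10; P(data | r = 3) = (3/5)(2/4)(2/3) = 1/5.
Multiplying each by its prior: 1/3 · 0 = 0, 1/3 · 1/10 = 1/30, 1/3 · 1/5 = 1/15; these sum to 1/10.
By Bayes' rule, P(r = 2 | data) = (1/30) / (1/10) = 1/3.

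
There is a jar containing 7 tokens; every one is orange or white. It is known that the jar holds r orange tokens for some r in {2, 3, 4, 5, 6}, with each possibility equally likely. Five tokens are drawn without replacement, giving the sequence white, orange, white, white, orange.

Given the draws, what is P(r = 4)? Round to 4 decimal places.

Compute the likelihood of the observed sequence for each case: P(data | r = 2) = (5/7)(2/6)(4/5)(3/4)(1/3) = 1/21; P(data | r = 3) = (4/7)(3/6)(3/5)(2/4)(2/3) = 2/35; P(data | r = 4) = (3/7)(4/6)(2/5)(1/4)(3/3) = 1/35; P(data | r = 5) = (2/7)(5/6)(1/5)(0/4) = 0; P(data | r = 6) = (1/7)(6/6)(0/5) = 0.
Multiplying each by its prior: 1/5 · 1/21 = 1/105, 1/5 · 2/35 = 2/175, 1/5 · 1/35 = 1/175, 1/5 · 0 = 0, 1/5 · 0 = 0; summing to 2/75.
Therefore the posterior P(r = 4 | data) = (1/175) / (2/75) = 3/14.

0.2143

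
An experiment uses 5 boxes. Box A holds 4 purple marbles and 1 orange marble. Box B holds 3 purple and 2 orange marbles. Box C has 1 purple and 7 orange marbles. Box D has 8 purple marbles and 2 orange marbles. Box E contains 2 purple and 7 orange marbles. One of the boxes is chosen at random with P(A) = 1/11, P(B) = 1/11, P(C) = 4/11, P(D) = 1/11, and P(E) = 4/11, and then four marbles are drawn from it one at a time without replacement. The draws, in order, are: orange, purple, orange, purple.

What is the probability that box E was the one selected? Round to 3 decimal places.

0.476

Under each hypothesis, the probability of the observed sequence is: P(data | box A) = (1/5)(4/4)(0/3) = 0; P(data | box B) = (2/5)(3/4)(1/3)(2/2) = 1/10; P(data | box C) = (7/8)(1/7)(6/6)(0/5) = 0; P(data | box D) = (2/10)(8/9)(1/8)(7/7) = 1/45; P(data | box E) = (7/9)(2/8)(6/7)(1/6) = 1/36.
Weighting by the prior gives 1/11 · 0 = 0, 1/11 · 1/10 = 1/110, 4/11 · 0 = 0, 1/11 · 1/45 = 1/495, 4/11 · 1/36 = 1/99; with total 7/330.
Therefore the posterior P(box E | data) = (1/99) / (7/330) = 10/21.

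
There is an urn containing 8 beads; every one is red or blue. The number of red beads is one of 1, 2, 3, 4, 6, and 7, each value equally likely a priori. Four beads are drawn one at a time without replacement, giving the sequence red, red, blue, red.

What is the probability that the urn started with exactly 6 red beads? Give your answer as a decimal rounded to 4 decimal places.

0.4167

For each hypothesis, P(data | H) works out to: P(data | r = 1) = (1/8)(0/7) = 0; P(data | r = 2) = (2/8)(1/7)(6/6)(0/5) = 0; P(data | r = 3) = (3/8)(2/7)(5/6)(1/5) = 1/56; P(data | r = 4) = (4/8)(3/7)(4/6)(2/5) = 2/35; P(data | r = 6) = (6/8)(5/7)(2/6)(4/5) = 1/7; P(data | r = 7) = (7/8)(6/7)(1/6)(5/5) = 1/8.
Weighting by the prior gives 1/6 · 0 = 0, 1/6 · 0 = 0, 1/6 · 1/56 = 1/336, 1/6 · 2/35 = 1/105, 1/6 · 1/7 = 1/42, 1/6 · 1/8 = 1/48; with total 2/35.
Therefore the posterior P(r = 6 | data) = (1/42) / (2/35) = 5/12.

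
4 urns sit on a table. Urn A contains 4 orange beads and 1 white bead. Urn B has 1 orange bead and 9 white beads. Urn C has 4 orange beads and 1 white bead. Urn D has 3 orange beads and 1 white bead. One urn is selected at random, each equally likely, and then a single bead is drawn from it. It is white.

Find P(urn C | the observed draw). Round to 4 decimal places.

Under each hypothesis, the probability of this draw is: P(data | urn A) = (1/5) = 1/5; P(data | urn B) = (9/10) = 9/10; P(data | urn C) = (1/5) = 1/5; P(data | urn D) = (1/4) = 1/4.
Weighting by the prior gives 1/4 · 1/5 = 1/20, 1/4 · 9/10 = 9/40, 1/4 · 1/5 = 1/20, 1/4 · 1/4 = 1/16; with total 31/80.
Hence P(urn C | data) = (1/20) / (31/80) = 4/31.

0.1290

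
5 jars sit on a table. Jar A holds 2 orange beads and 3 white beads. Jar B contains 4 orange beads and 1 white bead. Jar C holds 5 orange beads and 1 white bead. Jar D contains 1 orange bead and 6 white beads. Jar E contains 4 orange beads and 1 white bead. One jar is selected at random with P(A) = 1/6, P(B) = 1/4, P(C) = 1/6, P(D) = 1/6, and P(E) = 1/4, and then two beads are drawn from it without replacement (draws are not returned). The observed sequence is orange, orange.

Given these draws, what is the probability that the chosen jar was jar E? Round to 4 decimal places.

0.3506

Compute the likelihood of the observed sequence for each case: P(data | jar A) = (2/5)(1/4) = 1/10; P(data | jar B) = (4/5)(3/4) = 3/5; P(data | jar C) = (5/6)(4/5) = 2/3; P(data | jar D) = (1/7)(0/6) = 0; P(data | jar E) = (4/5)(3/4) = 3/5.
The prior-weighted likelihoods are 1/6 · 1/10 = 1/60, 1/4 · 3/5 = 3/20, 1/6 · 2/3 = 1/9, 1/6 · 0 = 0, 1/4 · 3/5 = 3/20; summing to 77/180.
Hence P(jar E | data) = (3/20) / (77/180) = 27/77.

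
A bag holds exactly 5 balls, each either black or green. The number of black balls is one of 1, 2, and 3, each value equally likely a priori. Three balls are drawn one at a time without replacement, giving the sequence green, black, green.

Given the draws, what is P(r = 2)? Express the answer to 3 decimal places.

Under each hypothesis, the probability of the observed sequence is: P(data | r = 1) = (4/5)(1/4)(3/3) = 1/5; P(data | r = 2) = (3/5)(2/4)(2/3) = 1/5; P(data | r = 3) = (2/5)(3/4)(1/3) = 1/10.
Multiplying each by its prior: 1/3 · 1/5 = 1/15, 1/3 · 1/5 = 1/15, 1/3 · 1/10 = 1/30; these sum to 1/6.
Hence P(r = 2 | data) = (1/15) / (1/6) = 2/5.

0.400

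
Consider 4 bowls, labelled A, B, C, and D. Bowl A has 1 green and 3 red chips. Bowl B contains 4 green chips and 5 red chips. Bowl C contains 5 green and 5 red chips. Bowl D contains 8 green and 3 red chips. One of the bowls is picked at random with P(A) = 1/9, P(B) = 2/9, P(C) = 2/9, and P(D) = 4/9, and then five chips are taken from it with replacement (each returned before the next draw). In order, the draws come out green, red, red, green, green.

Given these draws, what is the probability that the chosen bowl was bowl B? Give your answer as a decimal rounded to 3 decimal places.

0.226

For each hypothesis, P(data | H) works out to: P(data | bowl A) = (1/4)(3/4)(3/4)(1/4)(1/4) = 0.0087891; P(data | bowl B) = (4/9)(5/9)(5/9)(4/9)(4/9) = 0.027096; P(data | bowl C) = (5/10)(5/10)(5/10)(5/10)(5/10) = 0.03125; P(data | bowl D) = (8/11)(3/11)(3/11)(8/11)(8/11) = 0.028612.
Weighting by the prior gives 1/9 · 0.0087891 = 0.00097656, 2/9 · 0.027096 = 0.0060214, 2/9 · 0.03125 = 0.0069444, 4/9 · 0.028612 = 0.012716; these sum to 0.026659.
So P(bowl B | data) = (0.0060214) / (0.026659) = 0.22587.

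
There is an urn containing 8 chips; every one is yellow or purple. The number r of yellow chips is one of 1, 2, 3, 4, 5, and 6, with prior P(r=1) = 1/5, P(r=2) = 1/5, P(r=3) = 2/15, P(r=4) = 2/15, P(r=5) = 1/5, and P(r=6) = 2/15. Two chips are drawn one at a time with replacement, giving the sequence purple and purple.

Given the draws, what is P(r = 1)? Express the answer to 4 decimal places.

0.3952

The likelihood of the observed sequence under each hypothesis: P(data | r = 1) = (7/8)(7/8) = 49/64; P(data | r = 2) = (6/8)(6/8) = 9/16; P(data | r = 3) = (5/8)(5/8) = 25/64; P(data | r = 4) = (4/8)(4/8) = 1/4; P(data | r = 5) = (3/8)(3/8) = 9/64; P(data | r = 6) = (2/8)(2/8) = 1/16.
Weighting by the prior gives 1/5 · 49/64 = 49/320, 1/5 · 9/16 = 9/80, 2/15 · 25/64 = 5/96, 2/15 · 1/4 = 1/30, 1/5 · 9/64 = 9/320, 2/15 · 1/16 = 1/120; these sum to 31/80.
So P(r = 1 | data) = (49/320) / (31/80) = 49/124.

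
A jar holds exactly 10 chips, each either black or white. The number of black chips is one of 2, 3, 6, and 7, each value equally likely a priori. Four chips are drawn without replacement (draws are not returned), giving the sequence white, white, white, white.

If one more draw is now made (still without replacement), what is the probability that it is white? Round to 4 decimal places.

0.6053

Compute the likelihood of the observed sequence for each case: P(data | r = 2) = (8/10)(7/9)(6/8)(5/7) = 1/3; P(data | r = 3) = (7/10)(6/9)(5/8)(4/7) = 1/6; P(data | r = 6) = (4/10)(3/9)(2/8)(1/7) = 1/210; P(data | r = 7) = (3/10)(2/9)(1/8)(0/7) = 0.
Weighting by the prior gives 1/4 · 1/3 = 1/12, 1/4 · 1/6 = 1/24, 1/4 · 1/210 = 1/840, 1/4 · 0 = 0; these sum to 53/420.
Dividing through by the total gives posterior P(r = 2 | data) = 35/53, P(r = 3 | data) = 35/106, P(r = 6 | data) = 1/106, P(r = 7 | data) = 0.
So P(white next | data) = Σ P(white next | H) P(H | data) = (2/3)(35/53) + (1/2)(35/106) + (0)(1/106) = 385/636.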